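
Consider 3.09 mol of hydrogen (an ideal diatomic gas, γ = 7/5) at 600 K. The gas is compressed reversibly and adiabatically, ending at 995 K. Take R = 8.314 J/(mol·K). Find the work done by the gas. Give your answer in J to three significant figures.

W ≈ -25400 J

Adiabatic ⇒ Q = 0, so W_by = −ΔU = nCᵥ(T₁ − T₂).
Cᵥ = 5R/2 = 20.79 J/(mol·K).
W = (3.09)(20.79)(600 − 995) = -25369 J.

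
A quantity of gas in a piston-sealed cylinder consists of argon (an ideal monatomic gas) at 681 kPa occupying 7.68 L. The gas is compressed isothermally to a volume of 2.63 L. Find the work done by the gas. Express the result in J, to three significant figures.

W ≈ -5600 J

Isothermal: W = nRT ln(V₂/V₁) = P₁V₁ ln(V₂/V₁).
P₁V₁ = (681 kPa)(7.68 L) = 5230 J.
W = 5230 × ln(2.63/7.68) = 5230 × -1.072
W_by_gas = -5605 J.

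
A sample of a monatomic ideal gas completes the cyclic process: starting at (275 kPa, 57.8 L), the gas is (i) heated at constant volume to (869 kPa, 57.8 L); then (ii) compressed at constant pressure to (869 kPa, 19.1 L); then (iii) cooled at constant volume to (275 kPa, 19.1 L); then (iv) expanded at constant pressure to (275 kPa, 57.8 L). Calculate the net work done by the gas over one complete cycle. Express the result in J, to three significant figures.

W_net ≈ -23000 J

Constant-volume legs do no work.
W(ii) = (869)(19.1 − 57.8) = -33630 J; W(iv) = (275)(57.8 − 19.1) = 10642 J.
W_net = -33630 + 10642 = -22988 J (the counter-clockwise enclosed area).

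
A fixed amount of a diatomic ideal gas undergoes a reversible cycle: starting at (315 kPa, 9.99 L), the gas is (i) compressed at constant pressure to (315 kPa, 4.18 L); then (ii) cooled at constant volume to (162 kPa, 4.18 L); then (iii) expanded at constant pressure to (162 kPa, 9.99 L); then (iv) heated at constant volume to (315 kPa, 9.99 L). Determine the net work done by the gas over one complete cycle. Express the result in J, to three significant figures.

Constant-volume legs do no work.
W(i) = (315)(4.18 − 9.99) = -1830 J; W(iii) = (162)(9.99 − 4.18) = 941.2 J.
W_net = -1830 + 941.2 = -888.9 J (the counter-clockwise enclosed area).

W_net ≈ -889 J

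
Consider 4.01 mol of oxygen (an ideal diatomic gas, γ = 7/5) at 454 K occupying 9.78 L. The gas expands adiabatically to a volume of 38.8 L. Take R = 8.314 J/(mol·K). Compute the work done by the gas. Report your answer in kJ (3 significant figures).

Adiabatic: TV^(γ−1) = const with γ = 7/5.
T₂ = T₁ (V₁/V₂)^(γ−1) = 454 × (9.78/38.8)^0.4 = 454 × 0.5762 = 261.6 K.
W_by = nCᵥ(T₁ − T₂) = (4.01)(20.79)(454 − 261.6) = 16035 J.

W ≈ 16.0 kJ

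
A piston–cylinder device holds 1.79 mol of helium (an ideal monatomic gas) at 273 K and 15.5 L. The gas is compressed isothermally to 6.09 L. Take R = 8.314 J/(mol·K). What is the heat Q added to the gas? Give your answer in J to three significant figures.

Q ≈ -3800 J

Isothermal ⇒ ΔU = 0, so Q = W = nRT ln(V₂/V₁).
Q = (1.79)(8.314)(273) ln(6.09/15.5) = 4063 × -0.9342 = -3795 J.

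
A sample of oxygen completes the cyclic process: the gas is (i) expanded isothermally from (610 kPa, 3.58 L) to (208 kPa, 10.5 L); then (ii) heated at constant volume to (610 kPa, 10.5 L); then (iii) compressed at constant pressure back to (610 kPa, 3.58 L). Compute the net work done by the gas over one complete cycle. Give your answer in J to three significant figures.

Leg (i): W = PᵢVᵢ ln(V_f/Vᵢ) = (2184) ln(10.5/3.58) = 2350 J.
Leg (ii): W = 0.
Leg (iii): W = PΔV = (610)(3.58 − 10.5) = -4221 J.
W_net = 2350 − 4221 = -1871 J.

W_net ≈ -1870 J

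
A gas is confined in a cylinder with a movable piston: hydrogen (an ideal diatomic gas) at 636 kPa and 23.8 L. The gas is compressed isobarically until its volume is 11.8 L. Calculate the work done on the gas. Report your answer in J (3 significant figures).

Isobaric: W = P ΔV.
W = (636 kPa)(11.8 − 23.8 L) = (636)(-12) = -7632 J.
Work on gas = −W_by = 7632 J.

W ≈ 7630 J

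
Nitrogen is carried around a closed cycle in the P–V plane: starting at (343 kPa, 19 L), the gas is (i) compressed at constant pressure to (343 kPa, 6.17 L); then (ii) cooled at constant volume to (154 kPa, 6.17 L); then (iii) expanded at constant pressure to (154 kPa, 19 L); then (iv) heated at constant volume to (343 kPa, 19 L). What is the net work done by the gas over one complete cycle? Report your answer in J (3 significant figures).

W_net ≈ -2420 J

Constant-volume legs do no work.
W(i) = (343)(6.17 − 19) = -4401 J; W(iii) = (154)(19 − 6.17) = 1976 J.
W_net = -4401 + 1976 = -2425 J (the counter-clockwise enclosed area).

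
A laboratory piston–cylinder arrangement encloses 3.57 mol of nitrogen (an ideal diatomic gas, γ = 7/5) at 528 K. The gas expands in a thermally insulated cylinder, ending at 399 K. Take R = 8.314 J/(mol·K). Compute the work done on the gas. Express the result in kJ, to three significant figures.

W ≈ -9.57 kJ

Adiabatic ⇒ Q = 0, so W_by = −ΔU = nCᵥ(T₁ − T₂).
Cᵥ = 5R/2 = 20.79 J/(mol·K).
W = (3.57)(20.79)(528 − 399) = 9572 J.
Work on gas = −W_by = -9572 J.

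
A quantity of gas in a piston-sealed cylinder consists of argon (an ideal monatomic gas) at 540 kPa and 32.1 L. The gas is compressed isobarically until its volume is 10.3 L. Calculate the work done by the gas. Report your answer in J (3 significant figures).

Isobaric: W = P ΔV.
W = (540 kPa)(10.3 − 32.1 L) = (540)(-21.8) = -11772 J.

W ≈ -11800 J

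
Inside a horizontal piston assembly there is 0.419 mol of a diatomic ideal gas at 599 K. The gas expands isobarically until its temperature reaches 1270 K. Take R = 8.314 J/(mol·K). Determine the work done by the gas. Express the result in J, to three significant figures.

Isobaric: W = P ΔV = nR ΔT.
W = (0.419)(8.314)(1270 − 599) = 2337 J.

W ≈ 2340 J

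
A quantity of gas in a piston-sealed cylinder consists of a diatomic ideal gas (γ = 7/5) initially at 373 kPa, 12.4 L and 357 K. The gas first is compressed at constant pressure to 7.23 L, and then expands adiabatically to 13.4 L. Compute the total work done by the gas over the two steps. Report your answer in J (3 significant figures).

Step 1 (isobaric): W = PΔV = (373 kPa)(7.23 − 12.4 L) = -1928 J.
After step 1: P = 373 kPa, V = 7.23 L, T = 208.2 K.
Step 2 (adiabatic): W = (P₁V₁ − P₂V₂)/(γ−1) = (2697 − 2107)/0.4 = 1475 J.
W_total = -1928 + 1475 = -453.9 J.

W_total ≈ -454 J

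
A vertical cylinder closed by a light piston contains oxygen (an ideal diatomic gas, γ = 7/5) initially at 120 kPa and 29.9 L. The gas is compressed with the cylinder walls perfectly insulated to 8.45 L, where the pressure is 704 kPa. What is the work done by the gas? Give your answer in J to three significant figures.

Adiabatic: W = (P₁V₁ − P₂V₂)/(γ − 1) with γ = 7/5.
P₁V₁ = 3588 J, P₂V₂ = 5949 J.
W = (3588 − 5949) / 0.4 = -5902 J.

W ≈ -5900 J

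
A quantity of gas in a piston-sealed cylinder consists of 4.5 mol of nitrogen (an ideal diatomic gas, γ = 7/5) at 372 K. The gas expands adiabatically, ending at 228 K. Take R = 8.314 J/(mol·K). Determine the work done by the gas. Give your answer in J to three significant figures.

W ≈ 13500 J

Adiabatic ⇒ Q = 0, so W_by = −ΔU = nCᵥ(T₁ − T₂).
Cᵥ = 5R/2 = 20.79 J/(mol·K).
W = (4.5)(20.79)(372 − 228) = 13469 J.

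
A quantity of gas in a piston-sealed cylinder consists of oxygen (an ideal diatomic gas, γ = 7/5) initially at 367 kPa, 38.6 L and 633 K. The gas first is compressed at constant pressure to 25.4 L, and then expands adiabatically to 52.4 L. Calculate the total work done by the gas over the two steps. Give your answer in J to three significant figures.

Step 1 (isobaric): W = PΔV = (367 kPa)(25.4 − 38.6 L) = -4844 J.
After step 1: P = 367 kPa, V = 25.4 L, T = 416.5 K.
Step 2 (adiabatic): W = (P₁V₁ − P₂V₂)/(γ−1) = (9322 − 6978)/0.4 = 5861 J.
W_total = -4844 + 5861 = 1016 J.

W_total ≈ 1020 J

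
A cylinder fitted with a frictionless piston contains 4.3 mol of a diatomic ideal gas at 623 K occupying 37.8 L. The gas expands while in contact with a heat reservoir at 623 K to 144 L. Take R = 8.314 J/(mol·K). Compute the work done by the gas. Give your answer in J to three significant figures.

Isothermal: W = nRT ln(V₂/V₁).
W = (4.3)(8.314)(623) × ln(144/37.8)
  = 22272 × 1.338
W_by_gas = 29789 J.

W ≈ 29800 J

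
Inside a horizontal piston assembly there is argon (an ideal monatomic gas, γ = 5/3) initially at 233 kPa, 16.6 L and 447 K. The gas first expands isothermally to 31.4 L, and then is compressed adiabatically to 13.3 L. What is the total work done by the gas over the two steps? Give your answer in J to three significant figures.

W_total ≈ -2020 J

Step 1 (isothermal): W = P₁V₁ ln(V₂/V₁) = (3868) ln(31.4/16.6) = 2465 J.
After step 1: P = 123.2 kPa, V = 31.4 L, T = 447 K.
Step 2 (adiabatic): W = (P₁V₁ − P₂V₂)/(γ−1) = (3868 − 6858)/0.667 = -4485 J.
W_total = 2465 − 4485 = -2020 J.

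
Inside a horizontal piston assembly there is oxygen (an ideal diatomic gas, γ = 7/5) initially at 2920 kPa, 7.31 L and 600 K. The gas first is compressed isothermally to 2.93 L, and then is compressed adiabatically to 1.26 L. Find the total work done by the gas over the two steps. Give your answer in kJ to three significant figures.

Step 1 (isothermal): W = P₁V₁ ln(V₂/V₁) = (21345) ln(2.93/7.31) = -19515 J.
After step 1: P = 7285 kPa, V = 2.93 L, T = 600 K.
Step 2 (adiabatic): W = (P₁V₁ − P₂V₂)/(γ−1) = (21345 − 29916)/0.4 = -21426 J.
W_total = -19515 − 21426 = -40941 J.

W_total ≈ -40.9 kJ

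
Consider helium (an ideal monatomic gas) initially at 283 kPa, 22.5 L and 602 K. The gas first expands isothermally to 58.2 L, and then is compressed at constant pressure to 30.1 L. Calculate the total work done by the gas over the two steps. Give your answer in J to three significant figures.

Step 1 (isothermal): W = P₁V₁ ln(V₂/V₁) = (6368) ln(58.2/22.5) = 6051 J.
After step 1: P = 109.4 kPa, V = 58.2 L, T = 602 K.
Step 2 (isobaric): W = PΔV = (109.4 kPa)(30.1 − 58.2 L) = -3074 J.
W_total = 6051 − 3074 = 2977 J.

W_total ≈ 2980 J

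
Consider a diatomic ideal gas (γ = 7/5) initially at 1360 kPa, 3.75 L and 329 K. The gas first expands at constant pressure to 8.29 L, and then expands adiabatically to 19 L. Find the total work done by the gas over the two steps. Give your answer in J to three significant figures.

Step 1 (isobaric): W = PΔV = (1360 kPa)(8.29 − 3.75 L) = 6174 J.
After step 1: P = 1360 kPa, V = 8.29 L, T = 727.3 K.
Step 2 (adiabatic): W = (P₁V₁ − P₂V₂)/(γ−1) = (11274 − 8091)/0.4 = 7958 J.
W_total = 6174 + 7958 = 14132 J.

W_total ≈ 14100 J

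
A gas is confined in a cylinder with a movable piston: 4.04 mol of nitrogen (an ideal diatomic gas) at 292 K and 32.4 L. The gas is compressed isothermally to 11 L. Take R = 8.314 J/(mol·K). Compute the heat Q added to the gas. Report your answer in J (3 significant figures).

Isothermal ⇒ ΔU = 0, so Q = W = nRT ln(V₂/V₁).
Q = (4.04)(8.314)(292) ln(11/32.4) = 9808 × -1.08 = -10595 J.

Q ≈ -10600 J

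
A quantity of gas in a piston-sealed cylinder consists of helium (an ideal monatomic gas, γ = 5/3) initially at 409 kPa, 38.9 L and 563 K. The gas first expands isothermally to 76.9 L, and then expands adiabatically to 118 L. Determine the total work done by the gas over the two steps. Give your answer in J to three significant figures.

W_total ≈ 16800 J

Step 1 (isothermal): W = P₁V₁ ln(V₂/V₁) = (15910) ln(76.9/38.9) = 10843 J.
After step 1: P = 206.9 kPa, V = 76.9 L, T = 563 K.
Step 2 (adiabatic): W = (P₁V₁ − P₂V₂)/(γ−1) = (15910 − 11959)/0.667 = 5926 J.
W_total = 10843 + 5926 = 16769 J.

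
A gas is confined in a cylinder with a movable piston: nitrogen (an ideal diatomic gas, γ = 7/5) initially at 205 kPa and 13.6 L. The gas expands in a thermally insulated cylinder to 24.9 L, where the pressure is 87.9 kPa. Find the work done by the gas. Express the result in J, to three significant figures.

W ≈ 1500 J

Adiabatic: W = (P₁V₁ − P₂V₂)/(γ − 1) with γ = 7/5.
P₁V₁ = 2788 J, P₂V₂ = 2189 J.
W = (2788 − 2189) / 0.4 = 1498 J.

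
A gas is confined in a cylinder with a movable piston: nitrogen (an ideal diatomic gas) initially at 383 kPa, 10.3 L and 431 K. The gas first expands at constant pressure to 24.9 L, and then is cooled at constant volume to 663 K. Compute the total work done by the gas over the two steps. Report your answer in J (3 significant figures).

W_total ≈ 5590 J

Step 1 (isobaric): W = PΔV = (383 kPa)(24.9 − 10.3 L) = 5592 J.
Step 2 (isochoric): W = 0 (constant volume).
W_total = 5592 + 0 = 5592 J.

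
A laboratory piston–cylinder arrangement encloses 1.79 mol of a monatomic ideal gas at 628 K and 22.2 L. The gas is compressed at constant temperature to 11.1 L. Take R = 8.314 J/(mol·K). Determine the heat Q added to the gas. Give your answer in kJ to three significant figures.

Isothermal ⇒ ΔU = 0, so Q = W = nRT ln(V₂/V₁).
Q = (1.79)(8.314)(628) ln(11.1/22.2) = 9346 × -0.6931 = -6478 J.

Q ≈ -6.48 kJ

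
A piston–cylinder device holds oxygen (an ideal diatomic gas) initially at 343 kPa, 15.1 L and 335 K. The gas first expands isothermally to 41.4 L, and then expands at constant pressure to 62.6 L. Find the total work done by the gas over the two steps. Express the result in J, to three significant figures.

Step 1 (isothermal): W = P₁V₁ ln(V₂/V₁) = (5179) ln(41.4/15.1) = 5224 J.
After step 1: P = 125.1 kPa, V = 41.4 L, T = 335 K.
Step 2 (isobaric): W = PΔV = (125.1 kPa)(62.6 − 41.4 L) = 2652 J.
W_total = 5224 + 2652 = 7876 J.

W_total ≈ 7880 J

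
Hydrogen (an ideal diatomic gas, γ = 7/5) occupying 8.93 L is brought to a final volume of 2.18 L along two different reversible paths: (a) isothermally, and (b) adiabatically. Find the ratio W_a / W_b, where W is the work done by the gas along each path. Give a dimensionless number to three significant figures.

W_a / W_b ≈ 0.744

Path (a) isothermal: W = P₁V₁ ln(V₂/V₁) → W_a/(P₁V₁) = -1.41.
Path (b) adiabatic: W = P₁V₁(1 − (V₁/V₂)^(γ−1))/(γ−1) → W_b/(P₁V₁) = -1.894.
W_a / W_b = -1.41 / -1.894 = 0.7444.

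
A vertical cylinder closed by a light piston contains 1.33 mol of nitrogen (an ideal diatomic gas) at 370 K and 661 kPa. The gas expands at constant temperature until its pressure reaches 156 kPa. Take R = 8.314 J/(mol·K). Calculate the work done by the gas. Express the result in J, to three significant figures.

Isothermal process: W = nRT ln(V₂/V₁) = nRT ln(P₁/P₂).
W = (1.33)(8.314)(370) × ln(661/156)
  = 4091 × ln(4.237) = 4091 × 1.444
W_by_gas = 5907 J.

W ≈ 5910 J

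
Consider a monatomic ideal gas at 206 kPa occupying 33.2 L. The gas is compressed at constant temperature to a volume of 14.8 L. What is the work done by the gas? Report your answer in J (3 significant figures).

W ≈ -5530 J

Isothermal: W = nRT ln(V₂/V₁) = P₁V₁ ln(V₂/V₁).
P₁V₁ = (206 kPa)(33.2 L) = 6839 J.
W = 6839 × ln(14.8/33.2) = 6839 × -0.8079
W_by_gas = -5526 J.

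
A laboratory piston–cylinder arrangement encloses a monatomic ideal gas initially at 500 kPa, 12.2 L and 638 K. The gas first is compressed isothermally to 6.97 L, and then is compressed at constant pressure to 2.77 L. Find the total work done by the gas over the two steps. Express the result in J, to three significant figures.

Step 1 (isothermal): W = P₁V₁ ln(V₂/V₁) = (6100) ln(6.97/12.2) = -3415 J.
After step 1: P = 875.2 kPa, V = 6.97 L, T = 638 K.
Step 2 (isobaric): W = PΔV = (875.2 kPa)(2.77 − 6.97 L) = -3676 J.
W_total = -3415 − 3676 = -7091 J.

W_total ≈ -7090 J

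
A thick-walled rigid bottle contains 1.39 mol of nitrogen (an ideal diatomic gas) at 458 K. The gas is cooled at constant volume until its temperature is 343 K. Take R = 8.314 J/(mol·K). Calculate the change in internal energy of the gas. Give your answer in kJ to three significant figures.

ΔU ≈ -3.32 kJ

Constant volume ⇒ W = 0, so Q = ΔU = nCᵥΔT with Cᵥ = 5R/2 = 20.79 J/(mol·K).
ΔU = (1.39)(20.79)(343 − 458) = -3322 J.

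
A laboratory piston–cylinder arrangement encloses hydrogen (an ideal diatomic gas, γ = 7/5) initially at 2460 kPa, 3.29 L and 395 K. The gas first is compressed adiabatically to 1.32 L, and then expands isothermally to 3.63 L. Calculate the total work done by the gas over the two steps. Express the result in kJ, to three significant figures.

Step 1 (adiabatic): W = (P₁V₁ − P₂V₂)/(γ−1) = (8093 − 11662)/0.4 = -8922 J.
After step 1: P = 8835 kPa, V = 1.32 L, T = 569.2 K.
Step 2 (isothermal): W = P₁V₁ ln(V₂/V₁) = (11662) ln(3.63/1.32) = 11797 J.
W_total = -8922 + 11797 = 2876 J.

W_total ≈ 2.88 kJ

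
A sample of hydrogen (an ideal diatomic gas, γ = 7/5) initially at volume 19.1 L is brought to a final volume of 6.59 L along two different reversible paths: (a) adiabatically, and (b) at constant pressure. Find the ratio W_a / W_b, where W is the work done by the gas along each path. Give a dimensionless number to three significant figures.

Path (a) adiabatic: W = P₁V₁(1 − (V₁/V₂)^(γ−1))/(γ−1) → W_a/(P₁V₁) = -1.326.
Path (b) isobaric: W = P₁(V₂ − V₁) → W_b/(P₁V₁) = -0.655.
W_a / W_b = -1.326 / -0.655 = 2.025.

W_a / W_b ≈ 2.03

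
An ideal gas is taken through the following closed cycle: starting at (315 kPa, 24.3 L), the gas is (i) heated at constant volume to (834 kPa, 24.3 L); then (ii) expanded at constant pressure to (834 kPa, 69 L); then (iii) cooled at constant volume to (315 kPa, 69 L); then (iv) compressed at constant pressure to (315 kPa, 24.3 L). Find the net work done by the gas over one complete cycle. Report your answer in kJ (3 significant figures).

W_net ≈ 23.2 kJ

Constant-volume legs do no work.
W(ii) = (834)(69 − 24.3) = 37280 J; W(iv) = (315)(24.3 − 69) = -14080 J.
W_net = 37280 − 14080 = 23199 J (the clockwise enclosed area).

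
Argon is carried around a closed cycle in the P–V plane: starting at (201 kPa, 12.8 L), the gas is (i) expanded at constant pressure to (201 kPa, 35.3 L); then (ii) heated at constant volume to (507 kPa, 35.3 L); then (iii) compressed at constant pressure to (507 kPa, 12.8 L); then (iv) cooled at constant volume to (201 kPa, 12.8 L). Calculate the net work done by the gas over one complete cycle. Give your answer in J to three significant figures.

Constant-volume legs do no work.
W(i) = (201)(35.3 − 12.8) = 4522 J; W(iii) = (507)(12.8 − 35.3) = -11407 J.
W_net = 4522 − 11407 = -6885 J (the counter-clockwise enclosed area).

W_net ≈ -6880 J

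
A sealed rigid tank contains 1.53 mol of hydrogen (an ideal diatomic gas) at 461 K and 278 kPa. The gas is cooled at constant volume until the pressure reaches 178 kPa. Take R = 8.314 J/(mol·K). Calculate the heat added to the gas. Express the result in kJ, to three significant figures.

Q ≈ -5.27 kJ

Constant volume ⇒ W = 0, so Q = ΔU = nCᵥΔT with Cᵥ = 5R/2 = 20.79 J/(mol·K).
At constant V, T₂/T₁ = P₂/P₁ ⇒ ΔT = T₁(P₂/P₁ − 1) = 461·(178/278 − 1) = -165.8 K.
ΔU = (1.53)(20.79)(-165.8) = -5273 J.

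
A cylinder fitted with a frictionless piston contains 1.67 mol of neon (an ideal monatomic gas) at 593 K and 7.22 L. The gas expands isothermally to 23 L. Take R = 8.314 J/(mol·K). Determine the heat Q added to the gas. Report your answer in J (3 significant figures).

Isothermal ⇒ ΔU = 0, so Q = W = nRT ln(V₂/V₁).
Q = (1.67)(8.314)(593) ln(23/7.22) = 8233 × 1.159 = 9540 J.

Q ≈ 9540 J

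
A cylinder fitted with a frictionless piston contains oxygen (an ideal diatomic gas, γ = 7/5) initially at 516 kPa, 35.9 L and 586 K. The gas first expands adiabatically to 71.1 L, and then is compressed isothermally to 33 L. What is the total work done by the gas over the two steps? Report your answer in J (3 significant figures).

W_total ≈ 258 J

Step 1 (adiabatic): W = (P₁V₁ − P₂V₂)/(γ−1) = (18524 − 14094)/0.4 = 11076 J.
After step 1: P = 198.2 kPa, V = 71.1 L, T = 445.8 K.
Step 2 (isothermal): W = P₁V₁ ln(V₂/V₁) = (14094) ln(33/71.1) = -10818 J.
W_total = 11076 − 10818 = 257.7 J.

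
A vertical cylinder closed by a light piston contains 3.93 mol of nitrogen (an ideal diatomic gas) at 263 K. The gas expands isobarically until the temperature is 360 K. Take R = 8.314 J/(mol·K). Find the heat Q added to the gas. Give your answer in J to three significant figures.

Isobaric: W = nRΔT = (3.93)(8.314)(97) = 3169 J.
ΔU = nCᵥΔT with Cᵥ = 5R/2: ΔU = (3.93)(20.79)(97) = 7923 J.
Q = ΔU + W = 7923 + 3169 = 11093 J.

Q ≈ 11100 J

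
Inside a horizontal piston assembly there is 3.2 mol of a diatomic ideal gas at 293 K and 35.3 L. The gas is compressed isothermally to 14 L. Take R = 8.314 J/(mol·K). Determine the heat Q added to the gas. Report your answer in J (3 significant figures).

Isothermal ⇒ ΔU = 0, so Q = W = nRT ln(V₂/V₁).
Q = (3.2)(8.314)(293) ln(14/35.3) = 7795 × -0.9248 = -7209 J.

Q ≈ -7210 J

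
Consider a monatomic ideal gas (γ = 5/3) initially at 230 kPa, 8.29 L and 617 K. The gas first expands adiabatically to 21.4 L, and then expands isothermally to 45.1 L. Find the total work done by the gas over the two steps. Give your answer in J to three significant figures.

W_total ≈ 2100 J

Step 1 (adiabatic): W = (P₁V₁ − P₂V₂)/(γ−1) = (1907 − 1013)/0.667 = 1340 J.
After step 1: P = 47.35 kPa, V = 21.4 L, T = 327.9 K.
Step 2 (isothermal): W = P₁V₁ ln(V₂/V₁) = (1013) ln(45.1/21.4) = 755.4 J.
W_total = 1340 + 755.4 = 2096 J.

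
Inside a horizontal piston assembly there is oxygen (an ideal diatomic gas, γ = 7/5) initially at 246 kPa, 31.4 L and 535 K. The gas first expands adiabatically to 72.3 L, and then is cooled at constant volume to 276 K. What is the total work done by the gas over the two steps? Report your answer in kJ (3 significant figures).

Step 1 (adiabatic): W = (P₁V₁ − P₂V₂)/(γ−1) = (7724 − 5533)/0.4 = 5478 J.
Step 2 (isochoric): W = 0 (constant volume).
W_total = 5478 + 0 = 5478 J.

W_total ≈ 5.48 kJ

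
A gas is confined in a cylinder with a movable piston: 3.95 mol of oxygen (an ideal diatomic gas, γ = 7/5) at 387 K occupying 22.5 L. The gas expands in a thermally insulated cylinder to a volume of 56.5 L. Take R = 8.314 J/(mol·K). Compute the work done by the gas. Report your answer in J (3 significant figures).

W ≈ 9790 J

Adiabatic: TV^(γ−1) = const with γ = 7/5.
T₂ = T₁ (V₁/V₂)^(γ−1) = 387 × (22.5/56.5)^0.4 = 387 × 0.6919 = 267.8 K.
W_by = nCᵥ(T₁ − T₂) = (3.95)(20.79)(387 − 267.8) = 9789 J.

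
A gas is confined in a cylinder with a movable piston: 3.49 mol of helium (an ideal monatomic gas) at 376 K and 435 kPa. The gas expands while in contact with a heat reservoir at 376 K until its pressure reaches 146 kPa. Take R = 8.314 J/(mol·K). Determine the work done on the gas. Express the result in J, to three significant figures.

Isothermal process: W = nRT ln(V₂/V₁) = nRT ln(P₁/P₂).
W = (3.49)(8.314)(376) × ln(435/146)
  = 10910 × ln(2.979) = 10910 × 1.092
W_by_gas = 11911 J; work on gas = −W_by = -11911 J.

W ≈ -11900 J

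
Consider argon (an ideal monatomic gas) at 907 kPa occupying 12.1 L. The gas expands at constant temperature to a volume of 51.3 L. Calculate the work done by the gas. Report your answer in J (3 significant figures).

W ≈ 15900 J

Isothermal: W = nRT ln(V₂/V₁) = P₁V₁ ln(V₂/V₁).
P₁V₁ = (907 kPa)(12.1 L) = 10975 J.
W = 10975 × ln(51.3/12.1) = 10975 × 1.444
W_by_gas = 15853 J.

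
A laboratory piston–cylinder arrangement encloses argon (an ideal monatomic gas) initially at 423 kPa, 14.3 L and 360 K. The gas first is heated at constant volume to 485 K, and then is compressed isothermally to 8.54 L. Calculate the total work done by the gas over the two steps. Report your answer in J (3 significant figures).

Step 1 (isochoric): W = 0 (constant volume).
After step 1: P = 569.9 kPa (V unchanged).
Step 2 (isothermal): W = P₁V₁ ln(V₂/V₁) = (8149) ln(8.54/14.3) = -4201 J.
W_total = 0 − 4201 = -4201 J.

W_total ≈ -4200 J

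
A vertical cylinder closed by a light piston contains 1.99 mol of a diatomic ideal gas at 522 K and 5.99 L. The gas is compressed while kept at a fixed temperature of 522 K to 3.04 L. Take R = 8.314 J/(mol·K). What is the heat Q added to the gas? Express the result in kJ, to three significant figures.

Q ≈ -5.86 kJ

Isothermal ⇒ ΔU = 0, so Q = W = nRT ln(V₂/V₁).
Q = (1.99)(8.314)(522) ln(3.04/5.99) = 8636 × -0.6782 = -5858 J.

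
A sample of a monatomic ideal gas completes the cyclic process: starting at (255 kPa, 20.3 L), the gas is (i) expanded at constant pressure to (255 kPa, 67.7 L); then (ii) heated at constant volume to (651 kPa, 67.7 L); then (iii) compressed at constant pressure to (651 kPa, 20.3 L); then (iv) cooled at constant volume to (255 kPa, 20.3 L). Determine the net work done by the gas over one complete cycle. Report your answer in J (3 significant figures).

Constant-volume legs do no work.
W(i) = (255)(67.7 − 20.3) = 12087 J; W(iii) = (651)(20.3 − 67.7) = -30857 J.
W_net = 12087 − 30857 = -18770 J (the counter-clockwise enclosed area).

W_net ≈ -18800 J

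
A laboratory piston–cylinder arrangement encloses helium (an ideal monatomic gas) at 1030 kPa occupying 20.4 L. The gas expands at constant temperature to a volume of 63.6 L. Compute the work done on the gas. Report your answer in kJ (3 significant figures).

Isothermal: W = nRT ln(V₂/V₁) = P₁V₁ ln(V₂/V₁).
P₁V₁ = (1030 kPa)(20.4 L) = 21012 J.
W = 21012 × ln(63.6/20.4) = 21012 × 1.137
W_by_gas = 23892 J; work on gas = −W_by = -23892 J.

W ≈ -23.9 kJ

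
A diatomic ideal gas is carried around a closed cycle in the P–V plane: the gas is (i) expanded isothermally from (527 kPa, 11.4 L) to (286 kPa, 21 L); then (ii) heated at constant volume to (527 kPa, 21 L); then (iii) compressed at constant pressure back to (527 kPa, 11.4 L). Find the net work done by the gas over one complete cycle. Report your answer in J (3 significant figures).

Leg (i): W = PᵢVᵢ ln(V_f/Vᵢ) = (6008) ln(21/11.4) = 3670 J.
Leg (ii): W = 0.
Leg (iii): W = PΔV = (527)(11.4 − 21) = -5059 J.
W_net = 3670 − 5059 = -1389 J.

W_net ≈ -1390 J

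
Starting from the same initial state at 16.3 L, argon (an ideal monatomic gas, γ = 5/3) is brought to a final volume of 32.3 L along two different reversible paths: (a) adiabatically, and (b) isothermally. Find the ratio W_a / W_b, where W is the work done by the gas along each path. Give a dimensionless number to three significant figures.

Path (a) adiabatic: W = P₁V₁(1 − (V₁/V₂)^(γ−1))/(γ−1) → W_a/(P₁V₁) = 0.5492.
Path (b) isothermal: W = P₁V₁ ln(V₂/V₁) → W_b/(P₁V₁) = 0.6839.
W_a / W_b = 0.5492 / 0.6839 = 0.8031.

W_a / W_b ≈ 0.803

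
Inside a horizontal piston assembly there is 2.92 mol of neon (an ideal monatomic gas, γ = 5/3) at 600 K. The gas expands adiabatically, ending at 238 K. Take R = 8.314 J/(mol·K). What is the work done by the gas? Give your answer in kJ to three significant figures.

Adiabatic ⇒ Q = 0, so W_by = −ΔU = nCᵥ(T₁ − T₂).
Cᵥ = 3R/2 = 12.47 J/(mol·K).
W = (2.92)(12.47)(600 − 238) = 13182 J.

W ≈ 13.2 kJ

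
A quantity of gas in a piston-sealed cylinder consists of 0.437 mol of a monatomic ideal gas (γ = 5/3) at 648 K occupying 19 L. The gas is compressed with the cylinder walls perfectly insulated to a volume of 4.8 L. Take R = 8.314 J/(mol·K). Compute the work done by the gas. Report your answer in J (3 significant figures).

W ≈ -5310 J

Adiabatic: TV^(γ−1) = const with γ = 5/3.
T₂ = T₁ (V₁/V₂)^(γ−1) = 648 × (19/4.8)^0.667 = 648 × 2.502 = 1621 K.
W_by = nCᵥ(T₁ − T₂) = (0.437)(12.47)(648 − 1621) = -5305 J.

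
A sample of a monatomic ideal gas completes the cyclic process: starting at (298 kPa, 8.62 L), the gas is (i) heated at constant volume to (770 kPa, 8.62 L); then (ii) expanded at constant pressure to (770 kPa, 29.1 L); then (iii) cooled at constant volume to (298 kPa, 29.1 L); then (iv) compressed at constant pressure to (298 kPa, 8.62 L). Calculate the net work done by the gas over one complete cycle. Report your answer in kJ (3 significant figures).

W_net ≈ 9.67 kJ

Constant-volume legs do no work.
W(ii) = (770)(29.1 − 8.62) = 15770 J; W(iv) = (298)(8.62 − 29.1) = -6103 J.
W_net = 15770 − 6103 = 9667 J (the clockwise enclosed area).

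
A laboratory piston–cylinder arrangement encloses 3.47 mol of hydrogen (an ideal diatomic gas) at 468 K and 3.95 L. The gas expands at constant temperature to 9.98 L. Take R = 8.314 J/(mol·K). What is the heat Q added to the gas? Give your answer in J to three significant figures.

Q ≈ 12500 J

Isothermal ⇒ ΔU = 0, so Q = W = nRT ln(V₂/V₁).
Q = (3.47)(8.314)(468) ln(9.98/3.95) = 13502 × 0.9269 = 12514 J.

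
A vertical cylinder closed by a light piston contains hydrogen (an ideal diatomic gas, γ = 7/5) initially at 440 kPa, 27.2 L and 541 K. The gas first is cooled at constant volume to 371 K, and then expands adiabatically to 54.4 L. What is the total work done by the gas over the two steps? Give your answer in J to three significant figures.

Step 1 (isochoric): W = 0 (constant volume).
After step 1: P = 301.7 kPa (V unchanged).
Step 2 (adiabatic): W = (P₁V₁ − P₂V₂)/(γ−1) = (8207 − 6220)/0.4 = 4968 J.
W_total = 0 + 4968 = 4968 J.

W_total ≈ 4970 J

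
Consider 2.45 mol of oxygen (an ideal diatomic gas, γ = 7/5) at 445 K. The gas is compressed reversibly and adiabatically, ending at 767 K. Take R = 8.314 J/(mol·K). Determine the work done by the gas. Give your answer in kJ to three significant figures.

W ≈ -16.4 kJ

Adiabatic ⇒ Q = 0, so W_by = −ΔU = nCᵥ(T₁ − T₂).
Cᵥ = 5R/2 = 20.79 J/(mol·K).
W = (2.45)(20.79)(445 − 767) = -16397 J.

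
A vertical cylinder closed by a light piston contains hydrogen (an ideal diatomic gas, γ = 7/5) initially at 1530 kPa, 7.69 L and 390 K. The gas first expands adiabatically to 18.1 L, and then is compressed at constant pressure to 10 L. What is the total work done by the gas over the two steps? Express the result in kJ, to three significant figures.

W_total ≈ 4.79 kJ

Step 1 (adiabatic): W = (P₁V₁ − P₂V₂)/(γ−1) = (11766 − 8354)/0.4 = 8528 J.
After step 1: P = 461.6 kPa, V = 18.1 L, T = 276.9 K.
Step 2 (isobaric): W = PΔV = (461.6 kPa)(10 − 18.1 L) = -3739 J.
W_total = 8528 − 3739 = 4789 J.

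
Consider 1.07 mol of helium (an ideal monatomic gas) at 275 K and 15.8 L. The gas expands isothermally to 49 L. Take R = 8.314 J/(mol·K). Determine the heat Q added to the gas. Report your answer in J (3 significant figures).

Q ≈ 2770 J

Isothermal ⇒ ΔU = 0, so Q = W = nRT ln(V₂/V₁).
Q = (1.07)(8.314)(275) ln(49/15.8) = 2446 × 1.132 = 2769 J.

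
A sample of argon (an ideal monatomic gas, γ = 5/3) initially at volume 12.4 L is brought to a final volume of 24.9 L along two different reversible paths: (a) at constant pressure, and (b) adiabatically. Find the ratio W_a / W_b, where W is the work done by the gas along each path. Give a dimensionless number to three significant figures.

Path (a) isobaric: W = P₁(V₂ − V₁) → W_a/(P₁V₁) = 1.008.
Path (b) adiabatic: W = P₁V₁(1 − (V₁/V₂)^(γ−1))/(γ−1) → W_b/(P₁V₁) = 0.5576.
W_a / W_b = 1.008 / 0.5576 = 1.808.

W_a / W_b ≈ 1.81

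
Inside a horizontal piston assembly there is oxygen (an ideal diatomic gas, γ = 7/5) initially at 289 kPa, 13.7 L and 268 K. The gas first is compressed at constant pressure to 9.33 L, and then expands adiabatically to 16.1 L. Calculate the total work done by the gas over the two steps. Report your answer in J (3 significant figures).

Step 1 (isobaric): W = PΔV = (289 kPa)(9.33 − 13.7 L) = -1263 J.
After step 1: P = 289 kPa, V = 9.33 L, T = 182.5 K.
Step 2 (adiabatic): W = (P₁V₁ − P₂V₂)/(γ−1) = (2696 − 2168)/0.4 = 1322 J.
W_total = -1263 + 1322 = 58.71 J.

W_total ≈ 58.7 J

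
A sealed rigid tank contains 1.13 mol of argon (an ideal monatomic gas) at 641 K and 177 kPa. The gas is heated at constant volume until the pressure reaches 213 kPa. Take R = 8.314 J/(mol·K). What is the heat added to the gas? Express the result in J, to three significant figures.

Q ≈ 1840 J

Constant volume ⇒ W = 0, so Q = ΔU = nCᵥΔT with Cᵥ = 3R/2 = 12.47 J/(mol·K).
At constant V, T₂/T₁ = P₂/P₁ ⇒ ΔT = T₁(P₂/P₁ − 1) = 641·(213/177 − 1) = 130.4 K.
ΔU = (1.13)(12.47)(130.4) = 1837 J.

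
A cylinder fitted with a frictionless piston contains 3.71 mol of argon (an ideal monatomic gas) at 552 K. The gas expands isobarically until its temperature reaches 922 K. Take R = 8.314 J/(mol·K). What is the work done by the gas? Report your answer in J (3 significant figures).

Isobaric: W = P ΔV = nR ΔT.
W = (3.71)(8.314)(922 − 552) = 11413 J.

W ≈ 11400 J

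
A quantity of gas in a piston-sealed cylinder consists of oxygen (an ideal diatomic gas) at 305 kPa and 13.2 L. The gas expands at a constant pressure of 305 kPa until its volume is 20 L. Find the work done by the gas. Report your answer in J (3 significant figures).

Isobaric: W = P ΔV.
W = (305 kPa)(20 − 13.2 L) = (305)(6.8) = 2074 J.

W ≈ 2070 J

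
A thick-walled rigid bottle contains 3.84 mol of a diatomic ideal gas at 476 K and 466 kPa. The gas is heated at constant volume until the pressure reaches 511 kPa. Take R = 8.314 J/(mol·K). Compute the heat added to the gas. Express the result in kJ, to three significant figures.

Constant volume ⇒ W = 0, so Q = ΔU = nCᵥΔT with Cᵥ = 5R/2 = 20.79 J/(mol·K).
At constant V, T₂/T₁ = P₂/P₁ ⇒ ΔT = T₁(P₂/P₁ − 1) = 476·(511/466 − 1) = 45.97 K.
ΔU = (3.84)(20.79)(45.97) = 3669 J.

Q ≈ 3.67 kJ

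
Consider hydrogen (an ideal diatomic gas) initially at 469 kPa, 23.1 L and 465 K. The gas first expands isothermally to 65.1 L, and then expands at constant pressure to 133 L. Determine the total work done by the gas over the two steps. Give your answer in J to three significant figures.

W_total ≈ 22500 J

Step 1 (isothermal): W = P₁V₁ ln(V₂/V₁) = (10834) ln(65.1/23.1) = 11225 J.
After step 1: P = 166.4 kPa, V = 65.1 L, T = 465 K.
Step 2 (isobaric): W = PΔV = (166.4 kPa)(133 − 65.1 L) = 11300 J.
W_total = 11225 + 11300 = 22525 J.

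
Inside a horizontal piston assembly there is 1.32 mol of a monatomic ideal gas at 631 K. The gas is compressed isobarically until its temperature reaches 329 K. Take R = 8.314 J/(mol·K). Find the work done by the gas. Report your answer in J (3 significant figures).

Isobaric: W = P ΔV = nR ΔT.
W = (1.32)(8.314)(329 − 631) = -3314 J.

W ≈ -3310 J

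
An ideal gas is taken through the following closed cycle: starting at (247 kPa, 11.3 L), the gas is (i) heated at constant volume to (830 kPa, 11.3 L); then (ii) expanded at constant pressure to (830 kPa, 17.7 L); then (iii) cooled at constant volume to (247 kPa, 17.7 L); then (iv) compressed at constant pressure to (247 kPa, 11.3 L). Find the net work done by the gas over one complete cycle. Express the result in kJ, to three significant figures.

Constant-volume legs do no work.
W(ii) = (830)(17.7 − 11.3) = 5312 J; W(iv) = (247)(11.3 − 17.7) = -1581 J.
W_net = 5312 − 1581 = 3731 J (the clockwise enclosed area).

W_net ≈ 3.73 kJ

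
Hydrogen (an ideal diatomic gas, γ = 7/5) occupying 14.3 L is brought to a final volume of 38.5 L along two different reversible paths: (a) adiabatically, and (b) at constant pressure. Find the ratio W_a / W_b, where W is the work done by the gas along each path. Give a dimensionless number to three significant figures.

Path (a) adiabatic: W = P₁V₁(1 − (V₁/V₂)^(γ−1))/(γ−1) → W_a/(P₁V₁) = 0.8178.
Path (b) isobaric: W = P₁(V₂ − V₁) → W_b/(P₁V₁) = 1.692.
W_a / W_b = 0.8178 / 1.692 = 0.4832.

W_a / W_b ≈ 0.483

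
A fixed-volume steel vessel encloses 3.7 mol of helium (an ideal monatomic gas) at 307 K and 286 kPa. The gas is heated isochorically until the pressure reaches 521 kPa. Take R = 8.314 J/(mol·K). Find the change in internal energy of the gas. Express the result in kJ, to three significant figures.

Constant volume ⇒ W = 0, so Q = ΔU = nCᵥΔT with Cᵥ = 3R/2 = 12.47 J/(mol·K).
At constant V, T₂/T₁ = P₂/P₁ ⇒ ΔT = T₁(P₂/P₁ − 1) = 307·(521/286 − 1) = 252.3 K.
ΔU = (3.7)(12.47)(252.3) = 11640 J.

ΔU ≈ 11.6 kJ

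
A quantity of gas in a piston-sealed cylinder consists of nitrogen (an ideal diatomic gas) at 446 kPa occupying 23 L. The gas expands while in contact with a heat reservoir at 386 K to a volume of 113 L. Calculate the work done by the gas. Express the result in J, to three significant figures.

Isothermal: W = nRT ln(V₂/V₁) = P₁V₁ ln(V₂/V₁).
P₁V₁ = (446 kPa)(23 L) = 10258 J.
W = 10258 × ln(113/23) = 10258 × 1.592
W_by_gas = 16330 J.

W ≈ 16300 J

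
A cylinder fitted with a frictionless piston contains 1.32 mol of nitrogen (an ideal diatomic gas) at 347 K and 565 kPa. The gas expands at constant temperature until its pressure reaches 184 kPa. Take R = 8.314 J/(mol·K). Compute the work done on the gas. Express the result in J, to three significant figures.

W ≈ -4270 J

Isothermal process: W = nRT ln(V₂/V₁) = nRT ln(P₁/P₂).
W = (1.32)(8.314)(347) × ln(565/184)
  = 3808 × ln(3.071) = 3808 × 1.122
W_by_gas = 4272 J; work on gas = −W_by = -4272 J.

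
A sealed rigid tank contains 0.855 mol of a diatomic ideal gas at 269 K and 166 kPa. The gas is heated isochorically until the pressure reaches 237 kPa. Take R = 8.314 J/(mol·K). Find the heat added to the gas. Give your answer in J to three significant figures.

Constant volume ⇒ W = 0, so Q = ΔU = nCᵥΔT with Cᵥ = 5R/2 = 20.79 J/(mol·K).
At constant V, T₂/T₁ = P₂/P₁ ⇒ ΔT = T₁(P₂/P₁ − 1) = 269·(237/166 − 1) = 115.1 K.
ΔU = (0.855)(20.79)(115.1) = 2045 J.

Q ≈ 2040 J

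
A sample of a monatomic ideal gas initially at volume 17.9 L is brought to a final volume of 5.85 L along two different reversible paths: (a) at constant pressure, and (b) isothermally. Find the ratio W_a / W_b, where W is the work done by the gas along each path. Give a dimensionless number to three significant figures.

W_a / W_b ≈ 0.602

Path (a) isobaric: W = P₁(V₂ − V₁) → W_a/(P₁V₁) = -0.6732.
Path (b) isothermal: W = P₁V₁ ln(V₂/V₁) → W_b/(P₁V₁) = -1.118.
W_a / W_b = -0.6732 / -1.118 = 0.6019.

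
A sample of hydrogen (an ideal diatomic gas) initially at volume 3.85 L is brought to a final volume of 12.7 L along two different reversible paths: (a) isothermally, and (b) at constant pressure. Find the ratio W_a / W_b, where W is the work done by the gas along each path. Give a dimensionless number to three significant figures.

Path (a) isothermal: W = P₁V₁ ln(V₂/V₁) → W_a/(P₁V₁) = 1.194.
Path (b) isobaric: W = P₁(V₂ − V₁) → W_b/(P₁V₁) = 2.299.
W_a / W_b = 1.194 / 2.299 = 0.5192.

W_a / W_b ≈ 0.519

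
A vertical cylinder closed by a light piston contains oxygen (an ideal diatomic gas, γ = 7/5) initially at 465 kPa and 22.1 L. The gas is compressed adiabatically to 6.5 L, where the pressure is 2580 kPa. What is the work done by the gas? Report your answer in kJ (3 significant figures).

W ≈ -16.2 kJ

Adiabatic: W = (P₁V₁ − P₂V₂)/(γ − 1) with γ = 7/5.
P₁V₁ = 10276 J, P₂V₂ = 16770 J.
W = (10276 − 16770) / 0.4 = -16234 J.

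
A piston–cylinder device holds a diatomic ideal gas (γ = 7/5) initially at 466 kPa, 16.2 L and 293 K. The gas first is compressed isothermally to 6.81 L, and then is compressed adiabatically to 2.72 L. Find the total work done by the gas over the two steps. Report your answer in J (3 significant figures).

W_total ≈ -14900 J

Step 1 (isothermal): W = P₁V₁ ln(V₂/V₁) = (7549) ln(6.81/16.2) = -6542 J.
After step 1: P = 1109 kPa, V = 6.81 L, T = 293 K.
Step 2 (adiabatic): W = (P₁V₁ − P₂V₂)/(γ−1) = (7549 − 10898)/0.4 = -8371 J.
W_total = -6542 − 8371 = -14913 J.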